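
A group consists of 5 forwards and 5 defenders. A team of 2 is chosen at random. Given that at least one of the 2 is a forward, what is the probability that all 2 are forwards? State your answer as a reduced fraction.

2/7

Work in counts. Selections with at least one forward: C(10,2) − C(5,2) = 45 − 10 = 35.
Of those, selections where all 2 are forwards: C(5,2) = 10.
Conditional probability = 10/35 = 2/7.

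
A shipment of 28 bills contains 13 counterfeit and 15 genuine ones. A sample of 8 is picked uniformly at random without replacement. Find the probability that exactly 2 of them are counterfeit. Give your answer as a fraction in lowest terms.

26/207

There are C(28,8) = 3108105 ways to choose 8 from 28.
Selections with exactly 2 counterfeit: choose 2 of the 13 counterfeit and 6 of the 15 genuine, C(13,2)·C(15,6) = 78·5005 = 390390.
Probability = 390390/3108105 = 26/207.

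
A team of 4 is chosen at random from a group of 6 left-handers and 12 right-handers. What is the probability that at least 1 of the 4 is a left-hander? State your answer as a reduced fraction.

57/68

There are C(18,4) = 3060 ways to choose the 4.
The complement is all 4 are right-handers: C(12,4) = 495.
Probability = 1 − 495/3060 = 2565/3060 = 57/68.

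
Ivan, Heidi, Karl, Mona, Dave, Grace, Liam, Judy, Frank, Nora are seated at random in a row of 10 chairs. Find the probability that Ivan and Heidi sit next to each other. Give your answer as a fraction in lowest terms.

There are 10! = 3628800 arrangements.
Treat Ivan and Heidi as a block: 9! arrangements of the blocks × 2 orders within the block = 2·362880 = 725760.
Probability = 725760/3628800 = 1/5.

1/5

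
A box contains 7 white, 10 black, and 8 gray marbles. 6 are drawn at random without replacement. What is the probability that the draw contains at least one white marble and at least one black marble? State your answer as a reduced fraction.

There are C(25,6) = 177100 possible draws.
By inclusion-exclusion on the complements, draws missing all white or all black: C(18,6) + C(15,6) − C(8,6) = 18564 + 5005 − 28 = 23541.
So draws with at least one of each: 177100 − 23541 = 153559, probability 153559/177100 = 21937/25300.

21937/25300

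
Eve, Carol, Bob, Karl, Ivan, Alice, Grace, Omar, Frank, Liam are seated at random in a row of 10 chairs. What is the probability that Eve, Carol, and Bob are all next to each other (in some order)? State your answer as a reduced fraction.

1/15

There are 10! = 3628800 arrangements.
Treat the three as one block: 8! placements × 3! orders within the block = 40320·6 = 241920.
Probability = 241920/3628800 = 1/15.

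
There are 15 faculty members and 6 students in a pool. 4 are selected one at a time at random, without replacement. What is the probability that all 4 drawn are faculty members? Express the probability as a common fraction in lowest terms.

Multiply the conditional probabilities at each draw: 15/21 · 14/20 · 13/19 · 12/18 = 32760/143640 = 13/57.

13/57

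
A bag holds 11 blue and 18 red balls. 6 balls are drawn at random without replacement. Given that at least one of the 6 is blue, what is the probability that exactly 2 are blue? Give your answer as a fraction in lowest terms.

1275/3458

Work in counts. Selections with at least one blue: C(29,6) − C(18,6) = 475020 − 18564 = 456456.
Of those, selections where exactly 2 are blue: C(11,2)·C(18,4) = 55·3060 = 168300.
Conditional probability = 168300/456456 = 1275/3458.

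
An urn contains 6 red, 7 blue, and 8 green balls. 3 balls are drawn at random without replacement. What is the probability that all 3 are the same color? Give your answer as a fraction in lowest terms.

There are C(21,3) = 1330 ways to draw 3 balls.
All same color: C(6,3) + C(7,3) + C(8,3) = 20 + 35 + 56 = 111.
Probability = 111/1330.

111/1330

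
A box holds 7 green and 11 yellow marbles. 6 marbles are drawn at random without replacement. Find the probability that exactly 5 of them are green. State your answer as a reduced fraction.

Total number of selections: C(18,6) = 18564.
Selections with exactly 5 green: choose 5 of the 7 green and 1 of the 11 yellow, C(7,5)·C(11,1) = 21·11 = 231.
Probability = 231/18564 = 11/884.

11/884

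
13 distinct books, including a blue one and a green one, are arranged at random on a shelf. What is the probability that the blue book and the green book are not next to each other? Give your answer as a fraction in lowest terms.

11/13

There are 13! = 6227020800 arrangements.
Arrangements with the blue book and the green book adjacent: 2·12! = 958003200.
So not adjacent: 6227020800 − 958003200 = 5269017600, probability 5269017600/6227020800 = 11/13.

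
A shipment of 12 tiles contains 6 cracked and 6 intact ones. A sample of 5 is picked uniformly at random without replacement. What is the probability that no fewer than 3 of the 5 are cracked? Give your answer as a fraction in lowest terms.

1/2

There are C(12,5) = 792 ways to choose the 5.
Favorable selections (no fewer than 3 cracked): C(6,3)·C(6,2) + C(6,4)·C(6,1) + C(6,5)·C(6,0) = 300 + 90 + 6 = 396.
Probability = 396/792 = 1/2.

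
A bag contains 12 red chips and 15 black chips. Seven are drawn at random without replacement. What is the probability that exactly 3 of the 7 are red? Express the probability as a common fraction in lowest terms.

The sample space is all 7-subsets of the 27: C(27,7) = 888030.
Selections with exactly 3 red: choose 3 of the 12 red and 4 of the 15 black, C(12,3)·C(15,4) = 220·1365 = 300300.
Probability = 300300/888030 = 70/207.

70/207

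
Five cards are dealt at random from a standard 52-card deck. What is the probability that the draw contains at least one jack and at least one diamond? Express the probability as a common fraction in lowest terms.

229297/866320

There are C(52,5) = 2598960 possible draws.
By inclusion-exclusion on the complements, draws missing all jacks or all diamonds: C(48,5) + C(39,5) − C(36,5) = 1712304 + 575757 − 376992 = 1911069.
So draws with at least one of each: 2598960 − 1911069 = 687891, probability 687891/2598960 = 229297/866320.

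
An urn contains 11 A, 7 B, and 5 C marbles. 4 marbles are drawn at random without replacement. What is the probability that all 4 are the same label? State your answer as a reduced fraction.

74/1771

There are C(23,4) = 8855 ways to draw 4 marbles.
All same label: C(11,4) + C(7,4) + C(5,4) = 330 + 35 + 5 = 370.
Probability = 370/8855 = 74/1771.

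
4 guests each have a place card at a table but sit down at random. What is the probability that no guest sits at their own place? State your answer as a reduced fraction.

3/8

There are 4! = 24 seatings.
By inclusion-exclusion, seatings with no fixed points: C(4,0)·4! − C(4,1)·3! + C(4,2)·2! − C(4,3)·1! + C(4,4)·0! = 9.
Probability = 9/24 = 3/8.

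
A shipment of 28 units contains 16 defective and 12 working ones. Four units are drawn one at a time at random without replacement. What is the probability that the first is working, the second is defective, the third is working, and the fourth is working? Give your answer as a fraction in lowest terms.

176/4095

Multiply the conditional probabilities at each draw: 12/28 · 16/27 · 11/26 · 10/25 = 21120/491400 = 176/4095.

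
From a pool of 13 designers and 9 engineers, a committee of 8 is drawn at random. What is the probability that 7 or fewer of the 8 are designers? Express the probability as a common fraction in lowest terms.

Total selections: C(22,8) = 319770.
The complement is exactly 8 designers: C(13,8)·C(9,0) = 1287.
Probability = 1 − 1287/319770 = 318483/319770 = 3217/3230.

3217/3230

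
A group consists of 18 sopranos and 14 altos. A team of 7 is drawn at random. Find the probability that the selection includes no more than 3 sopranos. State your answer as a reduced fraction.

946/2697

Total selections: C(32,7) = 3365856.
Favorable selections (no more than 3 sopranos): C(18,0)·C(14,7) + C(18,1)·C(14,6) + C(18,2)·C(14,5) + C(18,3)·C(14,4) = 3432 + 54054 + 306306 + 816816 = 1180608.
Probability = 1180608/3365856 = 946/2697.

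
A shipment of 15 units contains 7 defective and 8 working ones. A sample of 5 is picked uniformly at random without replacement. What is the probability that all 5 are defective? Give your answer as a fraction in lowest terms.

1/143

There are C(15,5) = 3003 possible selections.
Selections with all defective: C(7,5) = 21.
Probability = 21/3003 = 1/143.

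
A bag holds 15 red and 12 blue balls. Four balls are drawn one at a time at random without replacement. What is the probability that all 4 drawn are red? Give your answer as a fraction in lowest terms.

7/90

Multiply the conditional probabilities at each draw: 15/27 · 14/26 · 13/25 · 12/24 = 32760/421200 = 7/90.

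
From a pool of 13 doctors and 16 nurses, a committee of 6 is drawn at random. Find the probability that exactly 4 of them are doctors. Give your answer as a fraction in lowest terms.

The sample space is all 6-subsets of the 29: C(29,6) = 475020.
Selections with exactly 4 doctors: choose 4 of the 13 doctors and 2 of the 16 nurses, C(13,4)·C(16,2) = 715·120 = 85800.
Probability = 85800/475020 = 110/609.

110/609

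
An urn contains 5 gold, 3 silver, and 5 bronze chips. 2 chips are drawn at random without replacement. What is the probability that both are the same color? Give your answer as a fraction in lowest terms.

23/78

There are C(13,2) = 78 ways to draw 2 chips.
All same color: C(5,2) + C(3,2) + C(5,2) = 10 + 3 + 10 = 23.
Probability = 23/78.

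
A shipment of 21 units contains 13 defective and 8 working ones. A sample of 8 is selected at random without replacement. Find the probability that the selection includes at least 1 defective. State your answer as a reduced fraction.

203489/203490

Total selections: C(21,8) = 203490.
The complement is all 8 are working: C(8,8) = 1.
Probability = 1 − 1/203490 = 203489/203490.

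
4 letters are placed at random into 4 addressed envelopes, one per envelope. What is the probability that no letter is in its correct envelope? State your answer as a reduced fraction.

3/8

There are 4! = 24 assignments.
By inclusion-exclusion, assignments with no fixed points: C(4,0)·4! − C(4,1)·3! + C(4,2)·2! − C(4,3)·1! + C(4,4)·0! = 9.
Probability = 9/24 = 3/8.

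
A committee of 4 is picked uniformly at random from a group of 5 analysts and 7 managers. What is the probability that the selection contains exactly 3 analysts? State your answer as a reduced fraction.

14/99

There are C(12,4) = 495 ways to choose 4 from 12.
Selections with exactly 3 analysts: choose 3 of the 5 analysts and 1 of the 7 managers, C(5,3)·C(7,1) = 10·7 = 70.
Probability = 70/495 = 14/99.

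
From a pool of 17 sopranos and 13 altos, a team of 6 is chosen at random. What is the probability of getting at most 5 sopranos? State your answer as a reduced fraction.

Total selections: C(30,6) = 593775.
The complement is exactly 6 sopranos: C(17,6)·C(13,0) = 12376.
Probability = 1 − 12376/593775 = 581399/593775 = 6389/6525.

6389/6525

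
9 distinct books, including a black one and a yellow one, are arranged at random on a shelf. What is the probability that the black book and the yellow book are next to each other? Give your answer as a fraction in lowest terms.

2/9

There are 9! = 362880 arrangements.
Treat the black book and the yellow book as a block: 8! arrangements of the blocks × 2 orders within the block = 2·40320 = 80640.
Probability = 80640/362880 = 2/9.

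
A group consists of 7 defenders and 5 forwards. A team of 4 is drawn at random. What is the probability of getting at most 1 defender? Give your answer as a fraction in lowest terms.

Total selections: C(12,4) = 495.
Favorable selections (at most 1 defender): C(7,0)·C(5,4) + C(7,1)·C(5,3) = 5 + 70 = 75.
Probability = 75/495 = 5/33.

5/33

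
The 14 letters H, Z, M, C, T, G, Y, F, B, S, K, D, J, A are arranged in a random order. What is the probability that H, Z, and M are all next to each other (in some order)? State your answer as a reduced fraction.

There are 14! = 87178291200 arrangements.
Treat the three as one block: 12! placements × 3! orders within the block = 479001600·6 = 2874009600.
Probability = 2874009600/87178291200 = 3/91.

3/91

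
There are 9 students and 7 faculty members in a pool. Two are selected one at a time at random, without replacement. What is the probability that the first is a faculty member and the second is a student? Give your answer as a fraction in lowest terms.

21/80

Multiply the conditional probabilities at each draw: 7/16 · 9/15 = 63/240 = 21/80.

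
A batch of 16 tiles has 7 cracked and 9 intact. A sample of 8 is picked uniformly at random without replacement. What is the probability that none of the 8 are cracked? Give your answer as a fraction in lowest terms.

There are C(16,8) = 12870 possible selections.
Selections with no cracked (all intact): C(9,8) = 9.
Probability = 9/12870 = 1/1430.

1/1430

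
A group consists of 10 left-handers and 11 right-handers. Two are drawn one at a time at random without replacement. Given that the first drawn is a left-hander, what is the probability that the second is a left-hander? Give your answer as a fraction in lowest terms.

After removing one left-hander, 20 remain: 9 left-handers and 11 right-handers.
So the probability the next is a left-hander is 9/20.

9/20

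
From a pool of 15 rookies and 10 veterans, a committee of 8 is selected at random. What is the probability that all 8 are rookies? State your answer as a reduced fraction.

13/2185

There are C(25,8) = 1081575 possible selections.
Selections with all rookies: C(15,8) = 6435.
Probability = 6435/1081575 = 13/2185.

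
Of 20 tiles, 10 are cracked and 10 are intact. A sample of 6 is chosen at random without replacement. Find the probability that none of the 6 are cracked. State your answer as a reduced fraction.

7/1292

There are C(20,6) = 38760 possible selections.
Selections with no cracked (all intact): C(10,6) = 210.
Probability = 210/38760 = 7/1292.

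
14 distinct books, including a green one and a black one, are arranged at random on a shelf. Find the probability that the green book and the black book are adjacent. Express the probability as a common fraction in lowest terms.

1/7

There are 14! = 87178291200 arrangements.
Treat the green book and the black book as a block: 13! arrangements of the blocks × 2 orders within the block = 2·6227020800 = 12454041600.
Probability = 12454041600/87178291200 = 1/7.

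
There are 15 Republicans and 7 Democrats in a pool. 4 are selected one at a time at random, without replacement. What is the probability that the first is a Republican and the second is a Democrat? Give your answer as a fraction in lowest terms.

Multiply the conditional probabilities at each draw: 15/22 · 7/21 = 105/462 = 5/22.

5/22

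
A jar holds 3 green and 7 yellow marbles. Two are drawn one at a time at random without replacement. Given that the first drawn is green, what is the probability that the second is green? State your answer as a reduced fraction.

2/9

After removing one green, 9 remain: 2 green and 7 yellow.
So the probability the next is green is 2/9.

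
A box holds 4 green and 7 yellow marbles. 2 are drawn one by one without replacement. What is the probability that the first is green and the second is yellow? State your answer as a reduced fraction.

14/55

Multiply the conditional probabilities at each draw: 4/11 · 7/10 = 28/110 = 14/55.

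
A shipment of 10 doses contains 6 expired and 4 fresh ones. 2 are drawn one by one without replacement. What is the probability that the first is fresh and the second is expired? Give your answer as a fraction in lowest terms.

Multiply the conditional probabilities at each draw: 4/10 · 6/9 = 24/90 = 4/15.

4/15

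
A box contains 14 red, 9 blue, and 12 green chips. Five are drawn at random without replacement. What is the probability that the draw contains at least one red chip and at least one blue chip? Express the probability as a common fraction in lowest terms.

There are C(35,5) = 324632 possible draws.
By inclusion-exclusion on the complements, draws missing all red or all blue: C(21,5) + C(26,5) − C(12,5) = 20349 + 65780 − 792 = 85337.
So draws with at least one of each: 324632 − 85337 = 239295, probability 239295/324632 = 34185/46376.

34185/46376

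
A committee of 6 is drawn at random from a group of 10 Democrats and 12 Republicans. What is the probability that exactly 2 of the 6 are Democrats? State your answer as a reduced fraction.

675/2261

The sample space is all 6-subsets of the 22: C(22,6) = 74613.
Selections with exactly 2 Democrats: choose 2 of the 10 Democrats and 4 of the 12 Republicans, C(10,2)·C(12,4) = 45·495 = 22275.
Probability = 22275/74613 = 675/2261.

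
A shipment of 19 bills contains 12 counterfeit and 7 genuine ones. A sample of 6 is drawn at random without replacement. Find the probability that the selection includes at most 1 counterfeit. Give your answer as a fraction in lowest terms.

Total selections: C(19,6) = 27132.
Favorable selections (at most 1 counterfeit): C(12,0)·C(7,6) + C(12,1)·C(7,5) = 7 + 252 = 259.
Probability = 259/27132 = 37/3876.

37/3876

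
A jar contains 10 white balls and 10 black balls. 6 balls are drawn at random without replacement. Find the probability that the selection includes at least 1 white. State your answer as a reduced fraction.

1285/1292

There are C(20,6) = 38760 ways to choose the 6.
Favorable selections (at least 1 white): C(10,1)·C(10,5) + C(10,2)·C(10,4) + C(10,3)·C(10,3) + C(10,4)·C(10,2) + C(10,5)·C(10,1) + C(10,6)·C(10,0) = 2520 + 9450 + 14400 + 9450 + 2520 + 210 = 38550.
Probability = 38550/38760 = 1285/1292.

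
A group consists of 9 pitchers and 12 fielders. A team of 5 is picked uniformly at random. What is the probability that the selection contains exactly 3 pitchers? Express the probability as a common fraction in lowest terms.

Total number of selections: C(21,5) = 20349.
Selections with exactly 3 pitchers: choose 3 of the 9 pitchers and 2 of the 12 fielders, C(9,3)·C(12,2) = 84·66 = 5544.
Probability = 5544/20349 = 88/323.

88/323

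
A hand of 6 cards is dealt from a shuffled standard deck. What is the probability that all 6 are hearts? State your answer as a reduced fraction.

There are C(52,6) = 20358520 possible 6-card hands.
Hands that are all hearts: C(13,6) = 1716.
Probability = 1716/20358520 = 33/391510.

33/391510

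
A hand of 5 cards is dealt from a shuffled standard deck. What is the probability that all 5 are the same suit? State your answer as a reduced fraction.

There are C(52,5) = 2598960 possible 5-card hands.
Hands of one suit: 4 suits × C(13,5) = 4·1287 = 5148.
Probability = 5148/2598960 = 33/16660.

33/16660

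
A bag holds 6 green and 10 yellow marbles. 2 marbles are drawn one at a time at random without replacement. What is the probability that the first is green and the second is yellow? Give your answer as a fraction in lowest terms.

1/4

Multiply the conditional probabilities at each draw: 6/16 · 10/15 = 60/240 = 1/4.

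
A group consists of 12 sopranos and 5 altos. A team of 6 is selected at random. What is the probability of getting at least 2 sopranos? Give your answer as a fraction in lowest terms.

3091/3094

There are C(17,6) = 12376 ways to choose the 6.
The complement is exactly 1 sopranos: C(12,1)·C(5,5) = 12.
Probability = 1 − 12/12376 = 12364/12376 = 3091/3094.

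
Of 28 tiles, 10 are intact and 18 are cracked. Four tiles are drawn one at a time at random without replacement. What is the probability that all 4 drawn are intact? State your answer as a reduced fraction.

Multiply the conditional probabilities at each draw: 10/28 · 9/27 · 8/26 · 7/25 = 5040/491400 = 2/195.

2/195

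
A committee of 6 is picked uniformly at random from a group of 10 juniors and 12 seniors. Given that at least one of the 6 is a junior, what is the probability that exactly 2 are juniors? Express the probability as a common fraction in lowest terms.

675/2233

Work in counts. Selections with at least one junior: C(22,6) − C(12,6) = 74613 − 924 = 73689.
Of those, selections where exactly 2 are juniors: C(10,2)·C(12,4) = 45·495 = 22275.
Conditional probability = 22275/73689 = 675/2233.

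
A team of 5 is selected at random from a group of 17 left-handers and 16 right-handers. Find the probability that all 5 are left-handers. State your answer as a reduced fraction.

There are C(33,5) = 237336 possible selections.
Selections with all left-handers: C(17,5) = 6188.
Probability = 6188/237336 = 1547/59334.

1547/59334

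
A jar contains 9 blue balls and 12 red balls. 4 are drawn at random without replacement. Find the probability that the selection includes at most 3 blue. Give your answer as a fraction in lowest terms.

93/95

There are C(21,4) = 5985 ways to choose the 4.
The complement is exactly 4 blue: C(9,4)·C(12,0) = 126.
Probability = 1 − 126/5985 = 5859/5985 = 93/95.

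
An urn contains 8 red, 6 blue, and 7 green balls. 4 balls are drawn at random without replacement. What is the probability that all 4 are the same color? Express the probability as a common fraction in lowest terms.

There are C(21,4) = 5985 ways to draw 4 balls.
All same color: C(8,4) + C(6,4) + C(7,4) = 70 + 15 + 35 = 120.
Probability = 120/5985 = 8/399.

8/399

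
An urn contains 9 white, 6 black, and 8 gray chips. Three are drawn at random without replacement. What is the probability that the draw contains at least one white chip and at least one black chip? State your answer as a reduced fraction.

There are C(23,3) = 1771 possible draws.
By inclusion-exclusion on the complements, draws missing all white or all black: C(14,3) + C(17,3) − C(8,3) = 364 + 680 − 56 = 988.
So draws with at least one of each: 1771 − 988 = 783, probability 783/1771.

783/1771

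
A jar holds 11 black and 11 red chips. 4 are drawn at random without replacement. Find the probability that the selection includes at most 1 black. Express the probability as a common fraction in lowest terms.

Total selections: C(22,4) = 7315.
Favorable selections (at most 1 black): C(11,0)·C(11,4) + C(11,1)·C(11,3) = 330 + 1815 = 2145.
Probability = 2145/7315 = 39/133.

39/133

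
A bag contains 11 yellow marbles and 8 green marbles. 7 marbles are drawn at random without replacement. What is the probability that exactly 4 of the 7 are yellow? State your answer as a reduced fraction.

There are C(19,7) = 50388 ways to choose 7 from 19.
Selections with exactly 4 yellow: choose 4 of the 11 yellow and 3 of the 8 green, C(11,4)·C(8,3) = 330·56 = 18480.
Probability = 18480/50388 = 1540/4199.

1540/4199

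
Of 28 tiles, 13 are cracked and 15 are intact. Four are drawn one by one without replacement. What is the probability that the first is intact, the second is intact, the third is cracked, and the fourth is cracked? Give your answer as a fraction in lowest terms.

Multiply the conditional probabilities at each draw: 15/28 · 14/27 · 13/26 · 12/25 = 32760/491400 = 1/15.

1/15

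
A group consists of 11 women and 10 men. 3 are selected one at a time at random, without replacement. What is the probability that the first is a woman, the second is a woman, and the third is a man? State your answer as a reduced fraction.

Multiply the conditional probabilities at each draw: 11/21 · 10/20 · 10/19 = 1100/7980 = 55/399.

55/399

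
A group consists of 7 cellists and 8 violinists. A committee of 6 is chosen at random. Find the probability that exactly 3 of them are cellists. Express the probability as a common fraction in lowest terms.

56/143

Total number of selections: C(15,6) = 5005.
Selections with exactly 3 cellists: choose 3 of the 7 cellists and 3 of the 8 violinists, C(7,3)·C(8,3) = 35·56 = 1960.
Probability = 1960/5005 = 56/143.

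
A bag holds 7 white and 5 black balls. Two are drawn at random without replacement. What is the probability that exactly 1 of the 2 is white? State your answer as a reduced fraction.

35/66

The sample space is all 2-subsets of the 12: C(12,2) = 66.
Selections with exactly 1 white: choose 1 of the 7 white and 1 of the 5 black, C(7,1)·C(5,1) = 7·5 = 35.
Probability = 35/66.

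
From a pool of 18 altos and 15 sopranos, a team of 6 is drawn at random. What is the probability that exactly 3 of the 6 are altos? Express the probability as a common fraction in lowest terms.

The sample space is all 6-subsets of the 33: C(33,6) = 1107568.
Selections with exactly 3 altos: choose 3 of the 18 altos and 3 of the 15 sopranos, C(18,3)·C(15,3) = 816·455 = 371280.
Probability = 371280/1107568 = 3315/9889.

3315/9889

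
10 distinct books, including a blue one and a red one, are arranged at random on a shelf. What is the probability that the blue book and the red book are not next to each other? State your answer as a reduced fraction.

There are 10! = 3628800 arrangements.
Arrangements with the blue book and the red book adjacent: 2·9! = 725760.
So not adjacent: 3628800 − 725760 = 2903040, probability 2903040/3628800 = 4/5.

4/5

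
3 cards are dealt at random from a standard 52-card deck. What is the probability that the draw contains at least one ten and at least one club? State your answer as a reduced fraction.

33/260

There are C(52,3) = 22100 possible draws.
By inclusion-exclusion on the complements, draws missing all tens or all clubs: C(48,3) + C(39,3) − C(36,3) = 17296 + 9139 − 7140 = 19295.
So draws with at least one of each: 22100 − 19295 = 2805, probability 2805/22100 = 33/260.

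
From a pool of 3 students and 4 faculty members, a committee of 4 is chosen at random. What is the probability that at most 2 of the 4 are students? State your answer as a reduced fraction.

There are C(7,4) = 35 ways to choose the 4.
The complement is exactly 3 students: C(3,3)·C(4,1) = 4.
Probability = 1 − 4/35 = 31/35.

31/35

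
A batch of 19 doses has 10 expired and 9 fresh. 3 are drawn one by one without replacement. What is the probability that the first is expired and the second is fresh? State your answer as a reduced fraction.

5/19

Multiply the conditional probabilities at each draw: 10/19 · 9/18 = 90/342 = 5/19.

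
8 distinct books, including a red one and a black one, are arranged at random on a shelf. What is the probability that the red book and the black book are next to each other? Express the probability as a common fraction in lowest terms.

There are 8! = 40320 arrangements.
Treat the red book and the black book as a block: 7! arrangements of the blocks × 2 orders within the block = 2·5040 = 10080.
Probability = 10080/40320 = 1/4.

1/4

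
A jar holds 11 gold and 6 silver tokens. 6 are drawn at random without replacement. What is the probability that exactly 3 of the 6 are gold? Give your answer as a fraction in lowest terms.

825/3094

Total number of selections: C(17,6) = 12376.
Selections with exactly 3 gold: choose 3 of the 11 gold and 3 of the 6 silver, C(11,3)·C(6,3) = 165·20 = 3300.
Probability = 3300/12376 = 825/3094.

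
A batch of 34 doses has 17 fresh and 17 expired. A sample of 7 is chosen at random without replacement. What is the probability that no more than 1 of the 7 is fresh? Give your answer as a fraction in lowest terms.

845/19778

There are C(34,7) = 5379616 ways to choose the 7.
Favorable selections (no more than 1 fresh): C(17,0)·C(17,7) + C(17,1)·C(17,6) = 19448 + 210392 = 229840.
Probability = 229840/5379616 = 845/19778.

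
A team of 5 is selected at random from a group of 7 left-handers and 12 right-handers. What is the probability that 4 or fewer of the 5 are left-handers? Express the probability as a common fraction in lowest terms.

3869/3876

Total selections: C(19,5) = 11628.
The complement is exactly 5 left-handers: C(7,5)·C(12,0) = 21.
Probability = 1 − 21/11628 = 11607/11628 = 3869/3876.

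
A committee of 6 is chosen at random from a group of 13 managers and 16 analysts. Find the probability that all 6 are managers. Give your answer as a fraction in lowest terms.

11/3045

There are C(29,6) = 475020 possible selections.
Selections with all managers: C(13,6) = 1716.
Probability = 1716/475020 = 11/3045.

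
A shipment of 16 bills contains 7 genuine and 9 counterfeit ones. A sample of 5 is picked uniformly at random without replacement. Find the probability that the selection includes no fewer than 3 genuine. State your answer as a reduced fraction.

There are C(16,5) = 4368 ways to choose the 5.
Favorable selections (no fewer than 3 genuine): C(7,3)·C(9,2) + C(7,4)·C(9,1) + C(7,5)·C(9,0) = 1260 + 315 + 21 = 1596.
Probability = 1596/4368 = 19/52.

19/52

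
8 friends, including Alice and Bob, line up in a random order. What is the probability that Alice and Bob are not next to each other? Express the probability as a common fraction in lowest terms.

3/4

There are 8! = 40320 arrangements.
Arrangements with Alice and Bob adjacent: 2·7! = 10080.
So not adjacent: 40320 − 10080 = 30240, probability 30240/40320 = 3/4.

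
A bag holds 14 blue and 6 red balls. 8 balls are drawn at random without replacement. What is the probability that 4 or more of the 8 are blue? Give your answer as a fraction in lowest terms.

1903/1938

There are C(20,8) = 125970 ways to choose the 8.
Favorable selections (4 or more blue): C(14,4)·C(6,4) + C(14,5)·C(6,3) + C(14,6)·C(6,2) + C(14,7)·C(6,1) + C(14,8)·C(6,0) = 15015 + 40040 + 45045 + 20592 + 3003 = 123695.
Probability = 123695/125970 = 1903/1938.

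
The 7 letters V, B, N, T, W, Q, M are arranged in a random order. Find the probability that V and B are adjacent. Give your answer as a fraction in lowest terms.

2/7

There are 7! = 5040 arrangements.
Treat V and B as a block: 6! arrangements of the blocks × 2 orders within the block = 2·720 = 1440.
Probability = 1440/5040 = 2/7.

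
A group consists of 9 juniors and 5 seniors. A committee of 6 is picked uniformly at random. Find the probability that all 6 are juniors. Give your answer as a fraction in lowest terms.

4/143

There are C(14,6) = 3003 possible selections.
Selections with all juniors: C(9,6) = 84.
Probability = 84/3003 = 4/143.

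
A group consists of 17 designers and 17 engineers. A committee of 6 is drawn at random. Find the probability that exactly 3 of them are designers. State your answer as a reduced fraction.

Total number of selections: C(34,6) = 1344904.
Selections with exactly 3 designers: choose 3 of the 17 designers and 3 of the 17 engineers, C(17,3)·C(17,3) = 680·680 = 462400.
Probability = 462400/1344904 = 3400/9889.

3400/9889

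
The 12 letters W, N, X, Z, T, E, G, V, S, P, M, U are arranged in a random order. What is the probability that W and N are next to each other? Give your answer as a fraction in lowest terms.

There are 12! = 479001600 arrangements.
Treat W and N as a block: 11! arrangements of the blocks × 2 orders within the block = 2·39916800 = 79833600.
Probability = 79833600/479001600 = 1/6.

1/6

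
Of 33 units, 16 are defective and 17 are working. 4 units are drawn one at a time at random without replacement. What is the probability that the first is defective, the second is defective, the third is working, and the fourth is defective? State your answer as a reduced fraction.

119/2046

Multiply the conditional probabilities at each draw: 16/33 · 15/32 · 17/31 · 14/30 = 57120/982080 = 119/2046.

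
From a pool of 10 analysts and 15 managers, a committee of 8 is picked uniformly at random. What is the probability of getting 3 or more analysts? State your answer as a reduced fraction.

Total selections: C(25,8) = 1081575.
Count the complement (fewer than 3 analysts): C(10,0)·C(15,8) + C(10,1)·C(15,7) + C(10,2)·C(15,6) = 6435 + 64350 + 225225 = 296010.
Probability = 1 − 296010/1081575 = 785565/1081575 = 69/95.

69/95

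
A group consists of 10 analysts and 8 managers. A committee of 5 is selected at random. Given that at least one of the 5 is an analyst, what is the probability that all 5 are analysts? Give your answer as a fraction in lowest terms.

9/304

Work in counts. Selections with at least one analyst: C(18,5) − C(8,5) = 8568 − 56 = 8512.
Of those, selections where all 5 are analysts: C(10,5) = 252.
Conditional probability = 252/8512 = 9/304.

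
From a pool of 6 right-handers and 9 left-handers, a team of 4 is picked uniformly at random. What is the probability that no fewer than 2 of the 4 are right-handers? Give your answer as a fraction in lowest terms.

Total selections: C(15,4) = 1365.
Count the complement (fewer than 2 right-handers): C(6,0)·C(9,4) + C(6,1)·C(9,3) = 126 + 504 = 630.
Probability = 1 − 630/1365 = 735/1365 = 7/13.

7/13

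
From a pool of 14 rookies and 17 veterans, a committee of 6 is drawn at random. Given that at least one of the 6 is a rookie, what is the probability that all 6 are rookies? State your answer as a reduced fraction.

33/7955

Work in counts. Selections with at least one rookie: C(31,6) − C(17,6) = 736281 − 12376 = 723905.
Of those, selections where all 6 are rookies: C(14,6) = 3003.
Conditional probability = 3003/723905 = 33/7955.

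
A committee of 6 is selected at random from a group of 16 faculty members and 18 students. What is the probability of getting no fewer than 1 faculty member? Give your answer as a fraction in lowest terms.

19505/19778

There are C(34,6) = 1344904 ways to choose the 6.
Favorable selections (no fewer than 1 faculty member): C(16,1)·C(18,5) + C(16,2)·C(18,4) + C(16,3)·C(18,3) + C(16,4)·C(18,2) + C(16,5)·C(18,1) + C(16,6)·C(18,0) = 137088 + 367200 + 456960 + 278460 + 78624 + 8008 = 1326340.
Probability = 1326340/1344904 = 19505/19778.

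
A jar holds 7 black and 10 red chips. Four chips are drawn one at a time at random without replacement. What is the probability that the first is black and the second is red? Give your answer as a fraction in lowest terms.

35/136

Multiply the conditional probabilities at each draw: 7/17 · 10/16 = 70/272 = 35/136.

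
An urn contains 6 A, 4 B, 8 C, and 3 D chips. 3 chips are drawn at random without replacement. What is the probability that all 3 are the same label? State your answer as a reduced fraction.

There are C(21,3) = 1330 ways to draw 3 chips.
All same label: C(6,3) + C(4,3) + C(8,3) + C(3,3) = 20 + 4 + 56 + 1 = 81.
Probability = 81/1330.

81/1330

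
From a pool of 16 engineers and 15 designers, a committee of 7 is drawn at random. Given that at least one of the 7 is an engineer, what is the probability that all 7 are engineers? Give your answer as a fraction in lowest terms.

Work in counts. Selections with at least one engineer: C(31,7) − C(15,7) = 2629575 − 6435 = 2623140.
Of those, selections where all 7 are engineers: C(16,7) = 11440.
Conditional probability = 11440/2623140 = 44/10089.

44/10089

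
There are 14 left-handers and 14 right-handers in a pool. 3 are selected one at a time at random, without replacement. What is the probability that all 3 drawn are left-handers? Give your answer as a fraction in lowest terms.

Multiply the conditional probabilities at each draw: 14/28 · 13/27 · 12/26 = 2184/19656 = 1/9.

1/9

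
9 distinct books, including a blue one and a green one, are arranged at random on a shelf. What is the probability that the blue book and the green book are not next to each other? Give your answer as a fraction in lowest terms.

7/9

There are 9! = 362880 arrangements.
Arrangements with the blue book and the green book adjacent: 2·8! = 80640.
So not adjacent: 362880 − 80640 = 282240, probability 282240/362880 = 7/9.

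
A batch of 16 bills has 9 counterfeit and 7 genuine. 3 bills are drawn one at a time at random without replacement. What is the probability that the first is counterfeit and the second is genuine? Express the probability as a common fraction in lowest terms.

Multiply the conditional probabilities at each draw: 9/16 · 7/15 = 63/240 = 21/80.

21/80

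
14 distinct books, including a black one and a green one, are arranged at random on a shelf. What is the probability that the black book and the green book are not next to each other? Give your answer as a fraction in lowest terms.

6/7

There are 14! = 87178291200 arrangements.
Arrangements with the black book and the green book adjacent: 2·13! = 12454041600.
So not adjacent: 87178291200 − 12454041600 = 74724249600, probability 74724249600/87178291200 = 6/7.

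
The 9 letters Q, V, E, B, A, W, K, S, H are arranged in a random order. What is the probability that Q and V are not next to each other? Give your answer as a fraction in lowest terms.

There are 9! = 362880 arrangements.
Arrangements with Q and V adjacent: 2·8! = 80640.
So not adjacent: 362880 − 80640 = 282240, probability 282240/362880 = 7/9.

7/9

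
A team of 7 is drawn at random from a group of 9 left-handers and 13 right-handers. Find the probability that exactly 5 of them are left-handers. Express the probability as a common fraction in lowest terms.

819/14212

The sample space is all 7-subsets of the 22: C(22,7) = 170544.
Selections with exactly 5 left-handers: choose 5 of the 9 left-handers and 2 of the 13 right-handers, C(9,5)·C(13,2) = 126·78 = 9828.
Probability = 9828/170544 = 819/14212.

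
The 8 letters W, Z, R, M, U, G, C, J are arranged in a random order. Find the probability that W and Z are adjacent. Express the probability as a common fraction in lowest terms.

There are 8! = 40320 arrangements.
Treat W and Z as a block: 7! arrangements of the blocks × 2 orders within the block = 2·5040 = 10080.
Probability = 10080/40320 = 1/4.

1/4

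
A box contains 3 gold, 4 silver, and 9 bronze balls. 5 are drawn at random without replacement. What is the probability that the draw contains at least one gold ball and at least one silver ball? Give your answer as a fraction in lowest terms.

There are C(16,5) = 4368 possible draws.
By inclusion-exclusion on the complements, draws missing all gold or all silver: C(13,5) + C(12,5) − C(9,5) = 1287 + 792 − 126 = 1953.
So draws with at least one of each: 4368 − 1953 = 2415, probability 2415/4368 = 115/208.

115/208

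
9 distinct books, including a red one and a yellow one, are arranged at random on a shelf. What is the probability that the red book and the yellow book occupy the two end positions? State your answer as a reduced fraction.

There are 9! = 362880 arrangements.
Place the red book and the yellow book at the ends in 2 ways, arrange the remaining 7 in 7! = 5040 ways: 2·5040 = 10080.
Probability = 10080/362880 = 1/36.

1/36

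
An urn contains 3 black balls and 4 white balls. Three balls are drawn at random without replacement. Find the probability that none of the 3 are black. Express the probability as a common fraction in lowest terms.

4/35

There are C(7,3) = 35 possible selections.
Selections with no black (all white): C(4,3) = 4.
Probability = 4/35.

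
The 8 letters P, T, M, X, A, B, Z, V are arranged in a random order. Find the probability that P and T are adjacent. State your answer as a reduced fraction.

1/4

There are 8! = 40320 arrangements.
Treat P and T as a block: 7! arrangements of the blocks × 2 orders within the block = 2·5040 = 10080.
Probability = 10080/40320 = 1/4.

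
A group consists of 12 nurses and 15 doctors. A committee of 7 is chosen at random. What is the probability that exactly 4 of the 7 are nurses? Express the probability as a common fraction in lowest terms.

35/138

Total number of selections: C(27,7) = 888030.
Selections with exactly 4 nurses: choose 4 of the 12 nurses and 3 of the 15 doctors, C(12,4)·C(15,3) = 495·455 = 225225.
Probability = 225225/888030 = 35/138.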